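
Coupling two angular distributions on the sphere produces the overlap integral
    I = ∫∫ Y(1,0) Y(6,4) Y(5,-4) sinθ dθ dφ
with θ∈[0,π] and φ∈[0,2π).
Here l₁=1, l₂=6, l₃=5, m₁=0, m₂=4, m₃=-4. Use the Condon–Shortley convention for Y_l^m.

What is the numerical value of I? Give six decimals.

Checks pass: Σm=0; 12 even; l₃=5∈[5,7].
(2·1+1)(2·6+1)(2·5+1) = 429
Δ: 2! 0! 10! / 13! → 1/858
sum: t=1:−1/14400 = -1/14400
3j²(1 6 5; 0 0 0) = Δ·Π!·Σ² = 6/143  (sign +1)
sum: t=1:−1/362880 = -1/362880
3j²(1 6 5; 0 4 -4) = Δ·Π!·Σ² = 10/429  (sign +1)
combine: 4πI² = 429·6/143·10/429 = 60/143
take √, sign +1: I = 0.18272698

0.182727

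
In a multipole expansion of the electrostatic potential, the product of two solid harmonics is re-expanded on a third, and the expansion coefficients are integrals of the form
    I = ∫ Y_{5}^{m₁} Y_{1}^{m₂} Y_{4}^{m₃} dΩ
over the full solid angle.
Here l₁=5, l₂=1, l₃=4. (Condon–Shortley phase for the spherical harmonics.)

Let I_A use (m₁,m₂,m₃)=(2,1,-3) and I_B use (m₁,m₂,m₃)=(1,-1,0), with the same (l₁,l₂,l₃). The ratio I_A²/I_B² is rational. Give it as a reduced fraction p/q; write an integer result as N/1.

Same 5,1,4: normalisation and zero-m 3j drop out of the ratio.
A: Δ: 2! 8! 0! / 11! → 1/495; sum: t=2:+1/10080 = 1/10080; 3j²(5 1 4; 2 1 -3) = Δ·Π!·Σ² = 1/165  (sign -1)
B: Δ: 2! 8! 0! / 11! → 1/495; sum: t=0:+1/1152 = 1/1152; 3j²(5 1 4; 1 -1 0) = Δ·Π!·Σ² = 1/33  (sign +1)
I_A²/I_B² = (1/165)/(1/33) = 1/5

1/5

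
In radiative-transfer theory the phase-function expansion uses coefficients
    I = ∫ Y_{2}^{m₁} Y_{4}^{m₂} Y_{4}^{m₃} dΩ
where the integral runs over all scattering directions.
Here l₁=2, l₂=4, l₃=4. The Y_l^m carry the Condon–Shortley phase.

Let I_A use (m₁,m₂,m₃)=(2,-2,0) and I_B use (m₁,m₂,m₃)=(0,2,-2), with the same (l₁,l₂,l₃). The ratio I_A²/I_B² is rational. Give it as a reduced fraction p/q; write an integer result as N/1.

135/16

Shared (l₁,l₂,l₃)=(2,4,4): N and (l;000)² cancel in I_A²/I_B².
A: Δ = 2!·2!·6!/11! = 1/13860; Racah Σ t=0..0: t=0:+1/192 = 1/192; ⇒ 3j(2 4 4; 2 -2 0)² = 3/77, sgn +1
B: Δ = 2!·2!·6!/11! = 1/13860; Racah Σ t=0..2: t=0:+1/2880 t=1:−1/120 t=2:+1/192 = -1/360; ⇒ 3j(2 4 4; 0 2 -2)² = 16/3465, sgn -1
I_A²/I_B² = (3/77)/(16/3465) = 135/16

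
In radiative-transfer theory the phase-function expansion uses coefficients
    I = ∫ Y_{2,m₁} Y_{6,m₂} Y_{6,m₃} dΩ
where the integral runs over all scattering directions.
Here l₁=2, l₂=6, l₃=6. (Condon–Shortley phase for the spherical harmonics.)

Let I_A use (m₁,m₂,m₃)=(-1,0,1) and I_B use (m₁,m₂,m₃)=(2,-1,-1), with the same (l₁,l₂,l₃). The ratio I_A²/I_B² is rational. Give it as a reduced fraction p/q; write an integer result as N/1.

1/42

Same 2,6,6: normalisation and zero-m 3j drop out of the ratio.
A: Δ: 2! 2! 10! / 15! → 1/90090; sum: t=1:−1/28800 t=2:+1/34560 = -1/172800; 3j²(2 6 6; -1 0 1) = Δ·Π!·Σ² = 1/1430  (sign +1)
B: Δ: 2! 2! 10! / 15! → 1/90090; sum: t=0:+1/57600 = 1/57600; 3j²(2 6 6; 2 -1 -1) = Δ·Π!·Σ² = 21/715  (sign -1)
I_A²/I_B² = (1/1430)/(21/715) = 1/42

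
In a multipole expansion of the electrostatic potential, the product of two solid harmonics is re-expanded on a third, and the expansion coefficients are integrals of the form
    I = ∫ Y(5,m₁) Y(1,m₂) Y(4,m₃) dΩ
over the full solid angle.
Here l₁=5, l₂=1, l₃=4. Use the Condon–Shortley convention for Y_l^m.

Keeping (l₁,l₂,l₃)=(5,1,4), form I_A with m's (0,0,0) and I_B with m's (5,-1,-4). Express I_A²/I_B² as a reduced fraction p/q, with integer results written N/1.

5/9

l's match ⇒ only the (l;m) 3-j factors differ between A and B.
A: triangle coeff Δ(5,1,4) = 1/495; Σ_t [1,1]: t=1:−1/576 = -1/576; (3j)²=5/99 [(5 1 4; 0 0 0)], sign=-1
B: triangle coeff Δ(5,1,4) = 1/495; Σ_t [0,0]: t=0:+1/80640 = 1/80640; (3j)²=1/11 [(5 1 4; 5 -1 -4)], sign=+1
I_A²/I_B² = (5/99)/(1/11) = 5/9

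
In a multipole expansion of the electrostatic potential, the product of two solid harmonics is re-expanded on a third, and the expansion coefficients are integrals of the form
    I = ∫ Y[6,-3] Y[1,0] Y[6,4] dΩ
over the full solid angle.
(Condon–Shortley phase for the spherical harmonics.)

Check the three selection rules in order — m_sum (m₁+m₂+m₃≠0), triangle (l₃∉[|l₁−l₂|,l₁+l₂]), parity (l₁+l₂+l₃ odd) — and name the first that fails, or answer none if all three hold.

m_sum

azimuthal sum: -3 + 0 + 4 = 1  ✗
5 ≤ 6 ≤ 7 (triangle on l)
L = 6 + 1 + 6 = 13 (odd)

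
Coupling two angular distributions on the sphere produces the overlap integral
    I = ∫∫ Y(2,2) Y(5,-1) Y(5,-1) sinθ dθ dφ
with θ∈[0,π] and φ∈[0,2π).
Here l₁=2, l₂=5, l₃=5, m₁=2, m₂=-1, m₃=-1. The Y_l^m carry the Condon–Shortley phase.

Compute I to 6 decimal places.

0.198089

Rules hold: Σm=0, L=12 even, 3≤5≤7.
N = 5·11·11 = 605
Δ = 2!·2!·8!/13! = 1/38610
Racah Σ t=0..2: t=0:+1/2880 t=1:−1/576 t=2:+1/2880 = -1/960
⇒ 3j(2 5 5; 0 0 0)² = 10/429, sgn +1
Racah Σ t=0..0: t=0:+1/2304 = 1/2304
⇒ 3j(2 5 5; 2 -1 -1)² = 5/143, sgn +1
4πI² = N·(3j₀)²·(3jₘ)² = 250/507
I = +1·√(0.493097/4π) = 0.19808933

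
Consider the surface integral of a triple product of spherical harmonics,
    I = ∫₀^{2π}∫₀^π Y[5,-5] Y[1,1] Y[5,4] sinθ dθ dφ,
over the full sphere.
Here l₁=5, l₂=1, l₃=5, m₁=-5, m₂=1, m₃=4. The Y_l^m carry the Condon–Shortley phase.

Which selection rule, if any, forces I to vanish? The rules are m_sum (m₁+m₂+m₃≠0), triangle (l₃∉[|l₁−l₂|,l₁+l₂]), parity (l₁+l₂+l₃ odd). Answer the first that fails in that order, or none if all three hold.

Σmᵢ = 0  ✓
l₃∈[|l₁−l₂|,l₁+l₂]=[4,6], have l₃=5  ✓
Σlᵢ = 11 ⇒ odd  ✗

parity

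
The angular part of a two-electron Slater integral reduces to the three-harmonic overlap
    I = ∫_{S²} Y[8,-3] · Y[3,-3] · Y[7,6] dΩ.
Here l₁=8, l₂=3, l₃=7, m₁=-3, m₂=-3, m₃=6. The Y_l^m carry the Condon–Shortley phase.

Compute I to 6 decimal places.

Rules hold: Σm=0, L=18 even, 5≤7≤11.
N = 17·7·15 = 1785
Δ = 4!·12!·2!/19! = 1/5290740
Racah Σ t=1..3: t=1:−1/7257600 t=2:+1/2073600 t=3:−1/7257600 = 1/4838400
⇒ 3j(8 3 7; 0 0 0)² = 252/20995, sgn -1
Racah Σ t=0..0: t=0:+1/1916006400 = 1/1916006400
⇒ 3j(8 3 7; -3 -3 6)² = 5/4522, sgn -1
4πI² = N·(3j₀)²·(3jₘ)² = 1890/79781
I = +1·√(0.0236899/4π) = 0.04341864

0.043419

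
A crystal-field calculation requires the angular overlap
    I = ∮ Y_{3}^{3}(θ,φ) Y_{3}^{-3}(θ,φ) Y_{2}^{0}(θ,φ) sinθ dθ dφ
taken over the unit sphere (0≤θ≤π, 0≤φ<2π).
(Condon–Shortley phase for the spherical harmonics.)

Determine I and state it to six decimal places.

0.210261

m-sum 0 ✓  L=8 even ✓  0≤2≤6 ✓
Π(2lᵢ+1) = 7×7×5 = 245
triangle coeff Δ(3,3,2) = 1/3780
Σ_t [1,3]: t=1:−1/24 t=2:+1/4 t=3:−1/24 = 1/6
(3j)²=4/105 [(3 3 2; 0 0 0)], sign=+1
Σ_t [0,0]: t=0:+1/96 = 1/96
(3j)²=5/84 [(3 3 2; 3 -3 0)], sign=+1
⇒ 4πI² = 5/9
I = (+1)√(5/9/(4π)) = 0.21026104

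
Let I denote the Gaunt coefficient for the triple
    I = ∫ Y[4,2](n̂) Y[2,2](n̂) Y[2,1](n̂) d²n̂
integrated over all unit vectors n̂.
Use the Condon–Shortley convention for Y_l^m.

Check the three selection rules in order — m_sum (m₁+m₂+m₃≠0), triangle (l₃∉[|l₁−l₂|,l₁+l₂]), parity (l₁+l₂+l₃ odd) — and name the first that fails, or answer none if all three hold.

azimuthal sum: 2 + 2 + 1 = 5  ✗
2 ≤ 2 ≤ 6 (triangle on l)
L = 4 + 2 + 2 = 8 (even)

m_sum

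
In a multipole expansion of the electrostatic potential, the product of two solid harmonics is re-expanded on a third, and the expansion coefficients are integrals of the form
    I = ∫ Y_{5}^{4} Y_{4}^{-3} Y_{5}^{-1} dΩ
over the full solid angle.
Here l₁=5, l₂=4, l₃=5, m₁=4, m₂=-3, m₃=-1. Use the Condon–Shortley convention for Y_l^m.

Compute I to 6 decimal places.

-0.168084

Checks pass: Σm=0; 14 even; l₃=5∈[1,9].
(2·5+1)(2·4+1)(2·5+1) = 1089
Δ: 4! 6! 4! / 15! → 1/3153150
sum: t=0:+1/69120 t=1:−1/1728 t=2:+1/576 t=3:−1/1728 t=4:+1/69120 = 7/11520
3j²(5 4 5; 0 0 0) = Δ·Π!·Σ² = 2/143  (sign -1)
sum: t=0:+1/17280 t=1:−1/103680 = 1/20736
3j²(5 4 5; 4 -3 -1) = Δ·Π!·Σ² = 10/429  (sign +1)
combine: 4πI² = 1089·2/143·10/429 = 60/169
take √, sign -1: I = -0.16808437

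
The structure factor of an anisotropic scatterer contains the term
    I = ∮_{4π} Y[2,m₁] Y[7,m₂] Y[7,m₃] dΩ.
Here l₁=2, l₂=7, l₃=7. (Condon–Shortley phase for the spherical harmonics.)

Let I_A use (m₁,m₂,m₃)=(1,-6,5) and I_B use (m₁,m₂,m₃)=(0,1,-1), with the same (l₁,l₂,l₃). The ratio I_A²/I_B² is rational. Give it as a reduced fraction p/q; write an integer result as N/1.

l's match ⇒ only the (l;m) 3-j factors differ between A and B.
A: triangle coeff Δ(2,7,7) = 1/185640; Σ_t [0,1]: t=0:+1/79833600 t=1:−1/958003200 = 1/87091200; (3j)²=121/4760 [(2 7 7; 1 -6 5)], sign=+1
B: triangle coeff Δ(2,7,7) = 1/185640; Σ_t [0,2]: t=0:+1/3870720 t=1:−1/604800 t=2:+1/2073600 = -53/58060800; (3j)²=2809/185640 [(2 7 7; 0 1 -1)], sign=-1
I_A²/I_B² = (121/4760)/(2809/185640) = 4719/2809

4719/2809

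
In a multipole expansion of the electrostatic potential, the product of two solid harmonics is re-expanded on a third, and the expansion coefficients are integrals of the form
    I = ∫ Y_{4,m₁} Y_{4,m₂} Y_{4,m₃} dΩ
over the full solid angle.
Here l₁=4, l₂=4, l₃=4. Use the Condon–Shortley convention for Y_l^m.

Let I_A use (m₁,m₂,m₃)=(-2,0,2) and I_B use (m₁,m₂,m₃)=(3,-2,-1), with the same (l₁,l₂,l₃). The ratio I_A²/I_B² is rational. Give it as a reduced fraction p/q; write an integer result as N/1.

Shared (l₁,l₂,l₃)=(4,4,4): N and (l;000)² cancel in I_A²/I_B².
A: Δ = 4!·4!·4!/13! = 1/450450; Racah Σ t=2..4: t=2:+1/384 t=3:−1/216 t=4:+1/2304 = -11/6912; ⇒ 3j(4 4 4; -2 0 2)² = 11/1638, sgn -1
B: Δ = 4!·4!·4!/13! = 1/450450; Racah Σ t=0..1: t=0:+1/576 t=1:−1/864 = 1/1728; ⇒ 3j(4 4 4; 3 -2 -1)² = 5/1287, sgn -1
I_A²/I_B² = (11/1638)/(5/1287) = 121/70

121/70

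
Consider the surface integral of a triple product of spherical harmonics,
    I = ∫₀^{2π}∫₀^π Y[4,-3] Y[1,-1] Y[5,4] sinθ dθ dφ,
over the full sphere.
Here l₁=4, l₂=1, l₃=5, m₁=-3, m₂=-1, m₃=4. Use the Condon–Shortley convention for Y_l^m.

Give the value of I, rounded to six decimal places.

Checks pass: Σm=0; 10 even; l₃=5∈[3,5].
(2·4+1)(2·1+1)(2·5+1) = 297
Δ: 0! 8! 2! / 11! → 1/495
sum: t=0:+1/576 = 1/576
3j²(4 1 5; 0 0 0) = Δ·Π!·Σ² = 5/99  (sign -1)
sum: t=0:+1/10080 = 1/10080
3j²(4 1 5; -3 -1 4) = Δ·Π!·Σ² = 4/55  (sign -1)
combine: 4πI² = 297·5/99·4/55 = 12/11
take √, sign +1: I = 0.29463840

0.294638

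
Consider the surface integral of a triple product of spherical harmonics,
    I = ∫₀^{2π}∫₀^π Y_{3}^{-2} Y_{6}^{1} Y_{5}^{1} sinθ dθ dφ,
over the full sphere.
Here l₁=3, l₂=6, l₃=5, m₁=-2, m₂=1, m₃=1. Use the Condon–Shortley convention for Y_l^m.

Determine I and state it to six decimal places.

m-sum 0 ✓  L=14 even ✓  3≤5≤9 ✓
Π(2lᵢ+1) = 7×13×11 = 1001
triangle coeff Δ(3,6,5) = 1/675675
Σ_t [1,3]: t=1:−1/8640 t=2:+1/2304 t=3:−1/8640 = 7/34560
(3j)²=7/429 [(3 6 5; 0 0 0)], sign=-1
Σ_t [3,4]: t=3:−1/6912 t=4:+1/17280 = -1/11520
(3j)²=2/143 [(3 6 5; -2 1 1)], sign=-1
⇒ 4πI² = 98/429
I = (+1)√(98/429/(4π)) = 0.13482780

0.134828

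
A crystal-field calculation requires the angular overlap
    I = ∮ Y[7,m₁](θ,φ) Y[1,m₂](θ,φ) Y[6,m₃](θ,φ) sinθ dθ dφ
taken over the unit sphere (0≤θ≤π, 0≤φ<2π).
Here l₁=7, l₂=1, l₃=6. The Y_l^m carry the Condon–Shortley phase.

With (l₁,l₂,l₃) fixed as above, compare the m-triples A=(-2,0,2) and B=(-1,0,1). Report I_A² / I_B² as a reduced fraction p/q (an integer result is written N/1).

15/16

Same 7,1,6: normalisation and zero-m 3j drop out of the ratio.
A: Δ: 2! 12! 0! / 15! → 1/1365; sum: t=1:−1/967680 = -1/967680; 3j²(7 1 6; -2 0 2) = Δ·Π!·Σ² = 3/91  (sign -1)
B: Δ: 2! 12! 0! / 15! → 1/1365; sum: t=1:−1/604800 = -1/604800; 3j²(7 1 6; -1 0 1) = Δ·Π!·Σ² = 16/455  (sign +1)
I_A²/I_B² = (3/91)/(16/455) = 15/16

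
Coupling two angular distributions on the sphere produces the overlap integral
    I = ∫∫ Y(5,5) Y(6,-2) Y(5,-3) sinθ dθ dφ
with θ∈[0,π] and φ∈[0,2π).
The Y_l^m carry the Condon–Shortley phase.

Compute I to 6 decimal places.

Checks pass: Σm=0; 16 even; l₃=5∈[1,11].
(2·5+1)(2·6+1)(2·5+1) = 1573
Δ: 6! 4! 6! / 17! → 1/28588560
sum: t=1:−1/345600 t=2:+1/13824 t=3:−1/5184 t=4:+1/13824 t=5:−1/345600 = -7/129600
3j²(5 6 5; 0 0 0) = Δ·Π!·Σ² = 80/7293  (sign +1)
sum: t=0:+1/829440 = 1/829440
3j²(5 6 5; 5 -2 -3) = Δ·Π!·Σ² = 35/2431  (sign +1)
combine: 4πI² = 1573·80/7293·35/2431 = 2800/11271
take √, sign +1: I = 0.14060244

0.140602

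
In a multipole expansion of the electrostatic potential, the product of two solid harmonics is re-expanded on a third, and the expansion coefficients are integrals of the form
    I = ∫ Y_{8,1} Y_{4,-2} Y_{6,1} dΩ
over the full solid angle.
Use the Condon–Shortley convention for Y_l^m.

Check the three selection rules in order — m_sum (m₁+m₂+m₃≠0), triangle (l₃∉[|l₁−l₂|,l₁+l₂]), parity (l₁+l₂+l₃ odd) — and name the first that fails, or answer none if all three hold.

none

azimuthal sum: 1 − 2 + 1 = 0  ✓
4 ≤ 6 ≤ 12 (triangle on l)  ✓
L = 8 + 4 + 6 = 18 (even)  ✓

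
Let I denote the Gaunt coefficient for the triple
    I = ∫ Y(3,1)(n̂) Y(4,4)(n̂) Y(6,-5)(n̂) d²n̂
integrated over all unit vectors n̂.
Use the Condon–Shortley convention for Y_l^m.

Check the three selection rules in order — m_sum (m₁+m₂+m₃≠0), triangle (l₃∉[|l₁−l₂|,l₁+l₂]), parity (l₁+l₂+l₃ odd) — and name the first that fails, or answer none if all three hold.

azimuthal sum: 1 + 4 − 5 = 0  ✓
1 ≤ 6 ≤ 7 (triangle on l)  ✓
L = 3 + 4 + 6 = 13 (odd)  ✗

parity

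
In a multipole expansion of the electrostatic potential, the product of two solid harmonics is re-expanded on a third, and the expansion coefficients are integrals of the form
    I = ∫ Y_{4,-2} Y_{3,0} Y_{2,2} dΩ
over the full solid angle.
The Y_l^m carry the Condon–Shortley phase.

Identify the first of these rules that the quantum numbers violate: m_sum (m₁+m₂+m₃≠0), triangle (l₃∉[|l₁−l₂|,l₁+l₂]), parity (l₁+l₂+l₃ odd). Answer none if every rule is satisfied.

Σmᵢ = 0  ✓
l₃∈[|l₁−l₂|,l₁+l₂]=[1,7], have l₃=2  ✓
Σlᵢ = 9 ⇒ odd  ✗

parity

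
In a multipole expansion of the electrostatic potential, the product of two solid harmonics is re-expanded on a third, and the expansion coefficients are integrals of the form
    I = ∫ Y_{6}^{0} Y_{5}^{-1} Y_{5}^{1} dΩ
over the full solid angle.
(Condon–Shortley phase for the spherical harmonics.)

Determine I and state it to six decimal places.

Checks pass: Σm=0; 16 even; l₃=5∈[1,11].
(2·6+1)(2·5+1)(2·5+1) = 1573
Δ: 6! 6! 4! / 17! → 1/28588560
sum: t=1:−1/345600 t=2:+1/13824 t=3:−1/5184 t=4:+1/13824 t=5:−1/345600 = -7/129600
3j²(6 5 5; 0 0 0) = Δ·Π!·Σ² = 80/7293  (sign +1)
sum: t=0:+1/12441600 t=1:−1/86400 t=2:+1/9216 t=3:−1/7776 t=4:+1/55296 = -7/518400
3j²(6 5 5; 0 -1 1) = Δ·Π!·Σ² = 12/12155  (sign -1)
combine: 4πI² = 1573·80/7293·12/12155 = 64/3757
take √, sign -1: I = -0.03681836

-0.036818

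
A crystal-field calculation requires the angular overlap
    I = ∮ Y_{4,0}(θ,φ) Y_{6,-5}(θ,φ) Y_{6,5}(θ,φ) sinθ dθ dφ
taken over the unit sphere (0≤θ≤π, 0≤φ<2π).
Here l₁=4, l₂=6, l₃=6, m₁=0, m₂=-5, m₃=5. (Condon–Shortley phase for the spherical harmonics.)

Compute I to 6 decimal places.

Rules hold: Σm=0, L=16 even, 2≤6≤10.
N = 9·13·13 = 1521
Δ = 4!·4!·8!/17! = 1/15315300
Racah Σ t=0..4: t=0:+1/829440 t=1:−1/25920 t=2:+1/9216 t=3:−1/25920 t=4:+1/829440 = 7/207360
⇒ 3j(4 6 6; 0 0 0)² = 28/2431, sgn +1
Racah Σ t=0..1: t=0:+1/2903040 t=1:−1/1451520 = -1/2903040
⇒ 3j(4 6 6; 0 -5 5)² = 11/1547, sgn +1
4πI² = N·(3j₀)²·(3jₘ)² = 36/289
I = +1·√(0.124567/4π) = 0.09956287

0.099563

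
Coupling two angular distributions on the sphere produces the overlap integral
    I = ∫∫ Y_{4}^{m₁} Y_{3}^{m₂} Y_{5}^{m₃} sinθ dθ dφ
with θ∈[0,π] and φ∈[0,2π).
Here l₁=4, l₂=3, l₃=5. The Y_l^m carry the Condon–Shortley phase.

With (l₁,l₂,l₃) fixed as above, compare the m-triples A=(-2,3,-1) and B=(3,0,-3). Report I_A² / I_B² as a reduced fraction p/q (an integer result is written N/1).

Shared (l₁,l₂,l₃)=(4,3,5): N and (l;000)² cancel in I_A²/I_B².
A: Δ = 2!·6!·4!/13! = 1/180180; Racah Σ t=2..2: t=2:+1/2304 = 1/2304; ⇒ 3j(4 3 5; -2 3 -1)² = 75/4004, sgn +1
B: Δ = 2!·6!·4!/13! = 1/180180; Racah Σ t=0..1: t=0:+1/1440 t=1:−1/2880 = 1/2880; ⇒ 3j(4 3 5; 3 0 -3)² = 7/715, sgn +1
I_A²/I_B² = (75/4004)/(7/715) = 375/196

375/196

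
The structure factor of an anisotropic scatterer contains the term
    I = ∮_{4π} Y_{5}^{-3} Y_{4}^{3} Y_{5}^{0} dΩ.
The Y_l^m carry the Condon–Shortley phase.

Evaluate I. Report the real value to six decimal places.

m-sum 0 ✓  L=14 even ✓  1≤5≤9 ✓
Π(2lᵢ+1) = 11×9×11 = 1089
triangle coeff Δ(5,4,5) = 1/3153150
Σ_t [0,4]: t=0:+1/69120 t=1:−1/1728 t=2:+1/576 t=3:−1/1728 t=4:+1/69120 = 7/11520
(3j)²=2/143 [(5 4 5; 0 0 0)], sign=-1
Σ_t [3,4]: t=3:−1/17280 t=4:+1/6912 = 1/11520
(3j)²=2/143 [(5 4 5; -3 3 0)], sign=-1
⇒ 4πI² = 36/169
I = (+1)√(36/169/(4π)) = 0.13019760

0.130198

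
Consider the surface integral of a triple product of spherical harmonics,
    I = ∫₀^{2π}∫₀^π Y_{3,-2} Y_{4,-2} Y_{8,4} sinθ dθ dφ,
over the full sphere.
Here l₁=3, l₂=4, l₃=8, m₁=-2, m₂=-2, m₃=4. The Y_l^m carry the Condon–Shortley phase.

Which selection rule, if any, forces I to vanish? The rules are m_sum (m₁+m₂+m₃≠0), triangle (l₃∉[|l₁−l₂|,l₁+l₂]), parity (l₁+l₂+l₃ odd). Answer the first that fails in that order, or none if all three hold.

triangle

m₁+m₂+m₃ = -2 − 2 + 4 = 0  ✓
triangle: |3−4|=1 ≤ l₃=8 ≤ 3+4=7  ✗
parity: l₁+l₂+l₃ = 15 is odd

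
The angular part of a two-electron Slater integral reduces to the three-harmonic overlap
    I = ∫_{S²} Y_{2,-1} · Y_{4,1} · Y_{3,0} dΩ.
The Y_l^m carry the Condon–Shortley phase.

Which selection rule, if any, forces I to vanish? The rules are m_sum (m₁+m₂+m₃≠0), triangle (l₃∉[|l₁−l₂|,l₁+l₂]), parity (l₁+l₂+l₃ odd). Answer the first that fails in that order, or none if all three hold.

parity

m₁+m₂+m₃ = -1 + 1 + 0 = 0  ✓
triangle: |2−4|=2 ≤ l₃=3 ≤ 2+4=6  ✓
parity: l₁+l₂+l₃ = 9 is odd  ✗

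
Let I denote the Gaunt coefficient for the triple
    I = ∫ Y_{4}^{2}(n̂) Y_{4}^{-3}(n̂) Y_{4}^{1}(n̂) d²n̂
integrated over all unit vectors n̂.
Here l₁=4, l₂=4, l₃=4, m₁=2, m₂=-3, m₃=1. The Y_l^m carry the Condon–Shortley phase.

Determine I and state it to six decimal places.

-0.063661

Rules hold: Σm=0, L=12 even, 0≤4≤8.
N = 9·9·9 = 729
Δ = 4!·4!·4!/13! = 1/450450
Racah Σ t=0..4: t=0:+1/13824 t=1:−1/216 t=2:+1/64 t=3:−1/216 t=4:+1/13824 = 5/768
⇒ 3j(4 4 4; 0 0 0)² = 18/1001, sgn +1
Racah Σ t=0..1: t=0:+1/576 t=1:−1/864 = 1/1728
⇒ 3j(4 4 4; 2 -3 1)² = 5/1287, sgn -1
4πI² = N·(3j₀)²·(3jₘ)² = 7290/143143
I = -1·√(0.0509281/4π) = -0.06366105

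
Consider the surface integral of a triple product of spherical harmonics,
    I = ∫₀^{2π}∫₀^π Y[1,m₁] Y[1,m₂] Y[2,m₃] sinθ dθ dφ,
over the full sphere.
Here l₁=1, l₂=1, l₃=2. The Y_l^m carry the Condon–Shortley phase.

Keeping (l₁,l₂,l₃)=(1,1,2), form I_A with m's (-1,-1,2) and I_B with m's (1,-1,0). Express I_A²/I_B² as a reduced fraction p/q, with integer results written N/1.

6/1

Shared (l₁,l₂,l₃)=(1,1,2): N and (l;000)² cancel in I_A²/I_B².
A: Δ = 0!·2!·2!/5! = 1/30; Racah Σ t=0..0: t=0:+1/4 = 1/4; ⇒ 3j(1 1 2; -1 -1 2)² = 1/5, sgn +1
B: Δ = 0!·2!·2!/5! = 1/30; Racah Σ t=0..0: t=0:+1/4 = 1/4; ⇒ 3j(1 1 2; 1 -1 0)² = 1/30, sgn +1
I_A²/I_B² = (1/5)/(1/30) = 6/1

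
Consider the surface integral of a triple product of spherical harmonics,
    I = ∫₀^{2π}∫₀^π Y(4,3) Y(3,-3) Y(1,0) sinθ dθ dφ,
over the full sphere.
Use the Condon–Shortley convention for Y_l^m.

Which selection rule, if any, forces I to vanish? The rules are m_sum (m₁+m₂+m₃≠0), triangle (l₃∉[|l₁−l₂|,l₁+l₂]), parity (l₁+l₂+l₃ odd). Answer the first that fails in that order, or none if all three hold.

m₁+m₂+m₃ = 3 − 3 + 0 = 0  ✓
triangle: |4−3|=1 ≤ l₃=1 ≤ 4+3=7  ✓
parity: l₁+l₂+l₃ = 8 is even  ✓

none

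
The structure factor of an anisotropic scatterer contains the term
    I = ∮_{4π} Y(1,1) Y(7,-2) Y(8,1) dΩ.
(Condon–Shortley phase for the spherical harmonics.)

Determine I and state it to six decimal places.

-0.140215

m-sum 0 ✓  L=16 even ✓  6≤8≤8 ✓
Π(2lᵢ+1) = 3×15×17 = 765
triangle coeff Δ(1,7,8) = 1/2040
Σ_t [0,0]: t=0:+1/25401600 = 1/25401600
(3j)²=8/255 [(1 7 8; 0 0 0)], sign=+1
Σ_t [0,0]: t=0:+1/87091200 = 1/87091200
(3j)²=7/680 [(1 7 8; 1 -2 1)], sign=-1
⇒ 4πI² = 21/85
I = (-1)√(21/85/(4π)) = -0.14021525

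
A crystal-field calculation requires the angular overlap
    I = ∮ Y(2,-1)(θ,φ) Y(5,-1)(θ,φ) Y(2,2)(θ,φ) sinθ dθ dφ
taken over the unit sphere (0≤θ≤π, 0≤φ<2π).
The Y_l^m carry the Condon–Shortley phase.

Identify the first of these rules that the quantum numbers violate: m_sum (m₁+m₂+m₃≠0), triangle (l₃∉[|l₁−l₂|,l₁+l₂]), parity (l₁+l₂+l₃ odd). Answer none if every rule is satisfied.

azimuthal sum: -1 − 1 + 2 = 0  ✓
3 ≤ 2 ≤ 7 (triangle on l)  ✗
L = 2 + 5 + 2 = 9 (odd)

triangle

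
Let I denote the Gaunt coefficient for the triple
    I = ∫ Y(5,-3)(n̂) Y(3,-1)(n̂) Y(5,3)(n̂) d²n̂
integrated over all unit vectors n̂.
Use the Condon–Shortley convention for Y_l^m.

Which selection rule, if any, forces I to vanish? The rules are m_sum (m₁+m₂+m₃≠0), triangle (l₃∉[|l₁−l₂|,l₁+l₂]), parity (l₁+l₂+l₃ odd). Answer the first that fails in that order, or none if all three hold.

m_sum

azimuthal sum: -3 − 1 + 3 = -1  ✗
2 ≤ 5 ≤ 8 (triangle on l)
L = 5 + 3 + 5 = 13 (odd)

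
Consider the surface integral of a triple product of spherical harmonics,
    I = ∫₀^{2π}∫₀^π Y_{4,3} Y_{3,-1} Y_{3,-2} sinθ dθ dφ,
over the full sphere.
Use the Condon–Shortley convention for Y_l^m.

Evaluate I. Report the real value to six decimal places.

m-sum 0 ✓  L=10 even ✓  1≤3≤7 ✓
Π(2lᵢ+1) = 9×7×7 = 441
triangle coeff Δ(4,3,3) = 1/34650
Σ_t [1,3]: t=1:−1/72 t=2:+1/16 t=3:−1/72 = 5/144
(3j)²=2/77 [(4 3 3; 0 0 0)], sign=-1
Σ_t [0,1]: t=0:+1/288 t=1:−1/144 = -1/288
(3j)²=1/99 [(4 3 3; 3 -1 -2)], sign=+1
⇒ 4πI² = 14/121
I = (-1)√(14/121/(4π)) = -0.09595473

-0.095955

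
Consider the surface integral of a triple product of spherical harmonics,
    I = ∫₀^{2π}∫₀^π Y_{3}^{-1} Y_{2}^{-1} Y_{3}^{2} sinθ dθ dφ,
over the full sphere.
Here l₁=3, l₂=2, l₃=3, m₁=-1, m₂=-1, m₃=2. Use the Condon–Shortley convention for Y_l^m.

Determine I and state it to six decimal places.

0.162868

Rules hold: Σm=0, L=8 even, 1≤3≤5.
N = 7·5·7 = 245
Δ = 2!·4!·2!/9! = 1/3780
Racah Σ t=0..2: t=0:+1/24 t=1:−1/4 t=2:+1/24 = -1/6
⇒ 3j(3 2 3; 0 0 0)² = 4/105, sgn +1
Racah Σ t=0..1: t=0:+1/48 t=1:−1/12 = -1/16
⇒ 3j(3 2 3; -1 -1 2)² = 1/28, sgn +1
4πI² = N·(3j₀)²·(3jₘ)² = 1/3
I = +1·√(0.333333/4π) = 0.16286750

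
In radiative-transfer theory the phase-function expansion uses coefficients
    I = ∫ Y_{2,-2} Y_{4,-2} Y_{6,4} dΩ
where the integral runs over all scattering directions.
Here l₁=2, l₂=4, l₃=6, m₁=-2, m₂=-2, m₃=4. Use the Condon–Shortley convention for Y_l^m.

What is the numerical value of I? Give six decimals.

Rules hold: Σm=0, L=12 even, 2≤6≤6.
N = 5·9·13 = 585
Δ = 0!·4!·8!/13! = 1/6435
Racah Σ t=0..0: t=0:+1/2304 = 1/2304
⇒ 3j(2 4 6; 0 0 0)² = 5/143, sgn +1
Racah Σ t=0..0: t=0:+1/34560 = 1/34560
⇒ 3j(2 4 6; -2 -2 4)² = 14/429, sgn +1
4πI² = N·(3j₀)²·(3jₘ)² = 1050/1573
I = +1·√(0.667514/4π) = 0.23047581

0.230476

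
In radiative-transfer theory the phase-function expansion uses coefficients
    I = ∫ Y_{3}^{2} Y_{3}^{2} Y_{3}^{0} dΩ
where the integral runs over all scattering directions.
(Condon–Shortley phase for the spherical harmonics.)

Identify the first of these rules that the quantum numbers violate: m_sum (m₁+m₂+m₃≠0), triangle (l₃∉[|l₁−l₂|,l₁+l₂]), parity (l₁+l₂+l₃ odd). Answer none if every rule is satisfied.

m_sum

m₁+m₂+m₃ = 2 + 2 + 0 = 4  ✗
triangle: |3−3|=0 ≤ l₃=3 ≤ 3+3=6
parity: l₁+l₂+l₃ = 9 is odd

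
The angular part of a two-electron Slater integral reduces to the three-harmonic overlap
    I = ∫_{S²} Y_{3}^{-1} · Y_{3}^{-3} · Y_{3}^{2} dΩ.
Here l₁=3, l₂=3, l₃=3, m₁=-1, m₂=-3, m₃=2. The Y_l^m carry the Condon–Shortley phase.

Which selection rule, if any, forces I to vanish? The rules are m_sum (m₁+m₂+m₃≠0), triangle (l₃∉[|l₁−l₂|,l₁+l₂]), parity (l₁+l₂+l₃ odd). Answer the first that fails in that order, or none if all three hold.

m_sum

Σmᵢ = -2  ✗
l₃∈[|l₁−l₂|,l₁+l₂]=[0,6], have l₃=3
Σlᵢ = 9 ⇒ odd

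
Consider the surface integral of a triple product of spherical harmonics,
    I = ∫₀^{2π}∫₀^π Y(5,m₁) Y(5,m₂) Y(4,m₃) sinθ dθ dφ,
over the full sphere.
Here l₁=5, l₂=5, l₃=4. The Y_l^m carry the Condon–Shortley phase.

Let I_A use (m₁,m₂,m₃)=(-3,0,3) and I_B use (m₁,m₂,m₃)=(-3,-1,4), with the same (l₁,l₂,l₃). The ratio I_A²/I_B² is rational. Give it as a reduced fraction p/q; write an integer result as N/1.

3/5

Same 5,5,4: normalisation and zero-m 3j drop out of the ratio.
A: Δ: 6! 4! 4! / 15! → 1/3153150; sum: t=4:+1/6912 t=5:−1/17280 = 1/11520; 3j²(5 5 4; -3 0 3) = Δ·Π!·Σ² = 2/143  (sign -1)
B: Δ: 6! 4! 4! / 15! → 1/3153150; sum: t=4:+1/27648 = 1/27648; 3j²(5 5 4; -3 -1 4) = Δ·Π!·Σ² = 10/429  (sign +1)
I_A²/I_B² = (2/143)/(10/429) = 3/5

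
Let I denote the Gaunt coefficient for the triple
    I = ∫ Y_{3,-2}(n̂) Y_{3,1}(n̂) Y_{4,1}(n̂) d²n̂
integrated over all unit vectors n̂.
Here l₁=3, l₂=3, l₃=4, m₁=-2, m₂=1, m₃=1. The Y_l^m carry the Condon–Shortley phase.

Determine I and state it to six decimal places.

0.145070

Rules hold: Σm=0, L=10 even, 0≤4≤6.
N = 7·7·9 = 441
Δ = 2!·4!·4!/11! = 1/34650
Racah Σ t=0..2: t=0:+1/72 t=1:−1/16 t=2:+1/72 = -5/144
⇒ 3j(3 3 4; 0 0 0)² = 2/77, sgn -1
Racah Σ t=1..2: t=1:−1/144 t=2:+1/48 = 1/72
⇒ 3j(3 3 4; -2 1 1)² = 16/693, sgn -1
4πI² = N·(3j₀)²·(3jₘ)² = 32/121
I = +1·√(0.264463/4π) = 0.14506992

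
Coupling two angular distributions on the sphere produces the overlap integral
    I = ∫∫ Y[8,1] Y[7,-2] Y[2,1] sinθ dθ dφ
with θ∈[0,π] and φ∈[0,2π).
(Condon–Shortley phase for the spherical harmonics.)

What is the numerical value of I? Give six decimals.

0.000000

L=17 odd ⇒ parity kills the (l;000) factor ⇒ I = 0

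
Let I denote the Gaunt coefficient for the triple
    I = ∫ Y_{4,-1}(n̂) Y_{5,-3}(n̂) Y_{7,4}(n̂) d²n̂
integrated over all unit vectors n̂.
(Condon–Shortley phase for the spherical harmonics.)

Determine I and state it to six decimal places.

0.052474

Checks pass: Σm=0; 16 even; l₃=7∈[1,9].
(2·4+1)(2·5+1)(2·7+1) = 1485
Δ: 2! 6! 8! / 17! → 1/6126120
sum: t=0:+1/69120 t=1:−1/20736 t=2:+1/69120 = -1/51840
3j²(4 5 7; 0 0 0) = Δ·Π!·Σ² = 280/21879  (sign +1)
sum: t=0:+1/345600 t=1:−1/241920 t=2:+1/2903040 = -13/14515200
3j²(4 5 7; -1 -3 4) = Δ·Π!·Σ² = 13/7140  (sign +1)
combine: 4πI² = 1485·280/21879·13/7140 = 10/289
take √, sign +1: I = 0.05247424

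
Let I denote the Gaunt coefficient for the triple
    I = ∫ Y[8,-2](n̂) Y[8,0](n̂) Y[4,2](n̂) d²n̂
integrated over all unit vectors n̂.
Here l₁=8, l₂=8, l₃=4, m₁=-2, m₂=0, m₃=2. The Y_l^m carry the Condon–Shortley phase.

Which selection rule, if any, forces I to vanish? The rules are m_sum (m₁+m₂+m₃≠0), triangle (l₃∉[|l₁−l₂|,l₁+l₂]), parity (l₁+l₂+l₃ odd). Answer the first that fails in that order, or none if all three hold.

none

m₁+m₂+m₃ = -2 + 0 + 2 = 0  ✓
triangle: |8−8|=0 ≤ l₃=4 ≤ 8+8=16  ✓
parity: l₁+l₂+l₃ = 20 is even  ✓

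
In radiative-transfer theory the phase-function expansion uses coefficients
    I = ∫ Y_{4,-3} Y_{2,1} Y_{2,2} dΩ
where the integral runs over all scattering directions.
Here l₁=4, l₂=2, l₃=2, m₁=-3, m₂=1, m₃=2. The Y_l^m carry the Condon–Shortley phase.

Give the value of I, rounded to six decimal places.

-0.238414

Checks pass: Σm=0; 8 even; l₃=2∈[2,6].
(2·4+1)(2·2+1)(2·2+1) = 225
Δ: 4! 4! 0! / 9! → 1/630
sum: t=2:+1/16 = 1/16
3j²(4 2 2; 0 0 0) = Δ·Π!·Σ² = 2/35  (sign +1)
sum: t=3:−1/144 = -1/144
3j²(4 2 2; -3 1 2) = Δ·Π!·Σ² = 1/18  (sign -1)
combine: 4πI² = 225·2/35·1/18 = 5/7
take √, sign -1: I = -0.23841361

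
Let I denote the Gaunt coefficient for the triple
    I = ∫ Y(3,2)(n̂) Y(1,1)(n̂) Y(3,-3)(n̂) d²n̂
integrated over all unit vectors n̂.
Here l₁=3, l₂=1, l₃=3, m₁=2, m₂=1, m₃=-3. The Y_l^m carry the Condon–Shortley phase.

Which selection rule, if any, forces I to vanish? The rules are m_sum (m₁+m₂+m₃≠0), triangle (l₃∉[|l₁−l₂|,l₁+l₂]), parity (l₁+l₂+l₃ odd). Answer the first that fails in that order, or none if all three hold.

Σmᵢ = 0  ✓
l₃∈[|l₁−l₂|,l₁+l₂]=[2,4], have l₃=3  ✓
Σlᵢ = 7 ⇒ odd  ✗

parity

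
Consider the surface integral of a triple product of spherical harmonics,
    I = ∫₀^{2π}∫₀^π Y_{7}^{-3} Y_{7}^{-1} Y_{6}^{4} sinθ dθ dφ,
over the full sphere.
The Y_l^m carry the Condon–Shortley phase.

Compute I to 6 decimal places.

m-sum 0 ✓  L=20 even ✓  0≤6≤14 ✓
Π(2lᵢ+1) = 15×15×13 = 2925
triangle coeff Δ(7,7,6) = 1/2444321880
Σ_t [1,7]: t=1:−1/2612736000 t=2:+1/20736000 t=3:−1/1658880 t=4:+1/746496 t=5:−1/1658880 t=6:+1/20736000 t=7:−1/2612736000 = 1/4354560
(3j)²=1000/138567 [(7 7 6; 0 0 0)], sign=+1
Σ_t [4,6]: t=4:+1/19906560 t=5:−1/10368000 t=6:+1/49766400 = -13/497664000
(3j)²=91/17765 [(7 7 6; -3 -1 4)], sign=-1
⇒ 4πI² = 1365000/12623809
I = (-1)√(1365000/12623809/(4π)) = -0.09276116

-0.092761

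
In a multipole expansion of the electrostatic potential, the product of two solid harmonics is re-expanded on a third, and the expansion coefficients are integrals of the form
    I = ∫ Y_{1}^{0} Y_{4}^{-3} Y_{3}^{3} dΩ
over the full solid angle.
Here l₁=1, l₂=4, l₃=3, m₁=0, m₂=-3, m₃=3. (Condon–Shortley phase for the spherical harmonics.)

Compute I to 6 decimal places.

-0.162868

Checks pass: Σm=0; 8 even; l₃=3∈[3,5].
(2·1+1)(2·4+1)(2·3+1) = 189
Δ: 2! 0! 6! / 9! → 1/252
sum: t=1:−1/36 = -1/36
3j²(1 4 3; 0 0 0) = Δ·Π!·Σ² = 4/63  (sign +1)
sum: t=1:−1/720 = -1/720
3j²(1 4 3; 0 -3 3) = Δ·Π!·Σ² = 1/36  (sign -1)
combine: 4πI² = 189·4/63·1/36 = 1/3
take √, sign -1: I = -0.16286750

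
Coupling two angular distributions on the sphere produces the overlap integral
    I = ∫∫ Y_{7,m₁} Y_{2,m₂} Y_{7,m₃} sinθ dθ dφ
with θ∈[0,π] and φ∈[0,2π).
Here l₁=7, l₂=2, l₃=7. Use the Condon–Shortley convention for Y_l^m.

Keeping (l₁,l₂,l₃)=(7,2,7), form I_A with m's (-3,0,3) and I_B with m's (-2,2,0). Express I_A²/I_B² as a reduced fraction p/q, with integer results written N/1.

l's match ⇒ only the (l;m) 3-j factors differ between A and B.
A: triangle coeff Δ(7,2,7) = 1/185640; Σ_t [0,2]: t=0:+1/29030400 t=1:−1/2177280 t=2:+1/3870720 = -29/174182400; (3j)²=841/185640 [(7 2 7; -3 0 3)], sign=-1
B: triangle coeff Δ(7,2,7) = 1/185640; Σ_t [2,2]: t=2:+1/2419200 = 1/2419200; (3j)²=27/1105 [(7 2 7; -2 2 0)], sign=-1
I_A²/I_B² = (841/185640)/(27/1105) = 841/4536

841/4536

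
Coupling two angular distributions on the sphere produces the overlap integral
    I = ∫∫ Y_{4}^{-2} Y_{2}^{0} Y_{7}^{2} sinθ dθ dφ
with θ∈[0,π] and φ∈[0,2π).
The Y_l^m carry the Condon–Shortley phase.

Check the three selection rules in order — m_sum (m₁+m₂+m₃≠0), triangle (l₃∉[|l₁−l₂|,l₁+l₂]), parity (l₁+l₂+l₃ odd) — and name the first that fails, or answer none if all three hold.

triangle

Σmᵢ = 0  ✓
l₃∈[|l₁−l₂|,l₁+l₂]=[2,6], have l₃=7  ✗
Σlᵢ = 13 ⇒ odd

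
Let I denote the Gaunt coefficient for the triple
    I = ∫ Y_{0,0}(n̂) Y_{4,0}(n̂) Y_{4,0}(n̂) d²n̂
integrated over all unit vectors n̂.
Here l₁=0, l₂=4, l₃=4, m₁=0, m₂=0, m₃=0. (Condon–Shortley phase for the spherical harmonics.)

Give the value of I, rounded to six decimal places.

0.282095

Checks pass: Σm=0; 8 even; l₃=4∈[4,4].
(2·0+1)(2·4+1)(2·4+1) = 81
Δ: 0! 0! 8! / 9! → 1/9
sum: t=0:+1/576 = 1/576
3j²(0 4 4; 0 0 0) = Δ·Π!·Σ² = 1/9  (sign +1)
(m-triple is (0,0,0) — same symbol as above.)
combine: 4πI² = 81·1/9·1/9 = 1/1
take √, sign +1: I = 0.28209479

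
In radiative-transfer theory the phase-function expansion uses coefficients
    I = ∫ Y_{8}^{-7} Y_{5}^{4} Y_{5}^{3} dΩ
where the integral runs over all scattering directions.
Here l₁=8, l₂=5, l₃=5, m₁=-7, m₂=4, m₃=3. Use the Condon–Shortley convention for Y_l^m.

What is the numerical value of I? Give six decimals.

-0.103694

m-sum 0 ✓  L=18 even ✓  3≤5≤13 ✓
Π(2lᵢ+1) = 17×11×11 = 2057
triangle coeff Δ(8,5,5) = 1/37413090
Σ_t [3,5]: t=3:−1/1036800 t=4:+1/331776 t=5:−1/1036800 = 1/921600
(3j)²=490/46189 [(8 5 5; 0 0 0)], sign=-1
Σ_t [7,8]: t=7:−1/406425600 t=8:+1/203212800 = 1/406425600
(3j)²=2/323 [(8 5 5; -7 4 3)], sign=+1
⇒ 4πI² = 10780/79781
I = (-1)√(10780/79781/(4π)) = -0.10369426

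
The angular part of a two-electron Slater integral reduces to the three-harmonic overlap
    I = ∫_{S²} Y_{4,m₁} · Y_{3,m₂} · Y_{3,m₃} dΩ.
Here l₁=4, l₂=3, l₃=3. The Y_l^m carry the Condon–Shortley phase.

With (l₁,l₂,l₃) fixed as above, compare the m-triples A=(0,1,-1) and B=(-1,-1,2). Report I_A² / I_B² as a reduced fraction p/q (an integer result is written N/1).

Shared (l₁,l₂,l₃)=(4,3,3): N and (l;000)² cancel in I_A²/I_B².
A: Δ = 4!·4!·2!/11! = 1/34650; Racah Σ t=2..4: t=2:+1/32 t=3:−1/36 t=4:+1/1152 = 5/1152; ⇒ 3j(4 3 3; 0 1 -1)² = 1/1386, sgn +1
B: Δ = 4!·4!·2!/11! = 1/34650; Racah Σ t=1..2: t=1:−1/144 t=2:+1/48 = 1/72; ⇒ 3j(4 3 3; -1 -1 2)² = 16/693, sgn -1
I_A²/I_B² = (1/1386)/(16/693) = 1/32

1/32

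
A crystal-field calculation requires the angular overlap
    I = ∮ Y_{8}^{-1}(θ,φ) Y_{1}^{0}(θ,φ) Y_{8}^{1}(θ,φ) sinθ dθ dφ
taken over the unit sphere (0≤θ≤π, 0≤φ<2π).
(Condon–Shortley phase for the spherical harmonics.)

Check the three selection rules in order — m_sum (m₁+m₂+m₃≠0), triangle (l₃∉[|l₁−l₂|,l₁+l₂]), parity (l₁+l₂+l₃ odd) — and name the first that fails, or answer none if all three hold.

Σmᵢ = 0  ✓
l₃∈[|l₁−l₂|,l₁+l₂]=[7,9], have l₃=8  ✓
Σlᵢ = 17 ⇒ odd  ✗

parity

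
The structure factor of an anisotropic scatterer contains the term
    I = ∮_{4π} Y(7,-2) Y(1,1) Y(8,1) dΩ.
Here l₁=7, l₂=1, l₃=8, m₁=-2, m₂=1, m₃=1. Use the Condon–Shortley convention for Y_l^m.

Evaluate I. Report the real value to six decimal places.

Rules hold: Σm=0, L=16 even, 6≤8≤8.
N = 15·3·17 = 765
Δ = 0!·14!·2!/17! = 1/2040
Racah Σ t=0..0: t=0:+1/25401600 = 1/25401600
⇒ 3j(7 1 8; 0 0 0)² = 8/255, sgn +1
Racah Σ t=0..0: t=0:+1/87091200 = 1/87091200
⇒ 3j(7 1 8; -2 1 1)² = 7/680, sgn -1
4πI² = N·(3j₀)²·(3jₘ)² = 21/85
I = -1·√(0.247059/4π) = -0.14021525

-0.140215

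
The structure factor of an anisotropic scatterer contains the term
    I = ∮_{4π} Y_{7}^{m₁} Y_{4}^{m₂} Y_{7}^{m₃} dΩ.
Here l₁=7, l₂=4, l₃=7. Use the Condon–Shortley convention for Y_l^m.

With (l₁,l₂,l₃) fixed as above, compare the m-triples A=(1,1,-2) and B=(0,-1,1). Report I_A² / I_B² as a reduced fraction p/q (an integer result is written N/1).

Same 7,4,7: normalisation and zero-m 3j drop out of the ratio.
A: Δ: 4! 10! 4! / 19! → 1/58198140; sum: t=1:−1/2073600 t=2:+1/414720 t=3:−1/725760 t=4:+1/11612160 = 37/58060800; 3j²(7 4 7; 1 1 -2) = Δ·Π!·Σ² = 4107/646646  (sign -1)
B: Δ: 4! 10! 4! / 19! → 1/58198140; sum: t=0:+1/4354560 t=1:−1/414720 t=2:+1/345600 t=3:−1/2488320 = 1/3225600; 3j²(7 4 7; 0 -1 1) = Δ·Π!·Σ² = 81/92378  (sign +1)
I_A²/I_B² = (4107/646646)/(81/92378) = 1369/189

1369/189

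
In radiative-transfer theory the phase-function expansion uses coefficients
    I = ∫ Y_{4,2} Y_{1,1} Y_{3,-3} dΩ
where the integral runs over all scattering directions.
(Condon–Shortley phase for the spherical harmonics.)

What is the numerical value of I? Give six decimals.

Rules hold: Σm=0, L=8 even, 3≤3≤5.
N = 9·3·7 = 189
Δ = 2!·6!·0!/9! = 1/252
Racah Σ t=1..1: t=1:−1/36 = -1/36
⇒ 3j(4 1 3; 0 0 0)² = 4/63, sgn +1
Racah Σ t=2..2: t=2:+1/1440 = 1/1440
⇒ 3j(4 1 3; 2 1 -3)² = 1/252, sgn +1
4πI² = N·(3j₀)²·(3jₘ)² = 1/21
I = +1·√(0.047619/4π) = 0.06155813

0.061558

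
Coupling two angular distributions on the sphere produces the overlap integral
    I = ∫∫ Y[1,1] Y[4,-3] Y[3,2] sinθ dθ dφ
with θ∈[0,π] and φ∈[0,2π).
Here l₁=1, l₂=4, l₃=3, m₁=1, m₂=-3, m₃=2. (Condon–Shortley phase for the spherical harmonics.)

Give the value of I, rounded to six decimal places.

Rules hold: Σm=0, L=8 even, 3≤3≤5.
N = 3·9·7 = 189
Δ = 2!·0!·6!/9! = 1/252
Racah Σ t=1..1: t=1:−1/36 = -1/36
⇒ 3j(1 4 3; 0 0 0)² = 4/63, sgn +1
Racah Σ t=0..0: t=0:+1/240 = 1/240
⇒ 3j(1 4 3; 1 -3 2)² = 1/12, sgn -1
4πI² = N·(3j₀)²·(3jₘ)² = 1/1
I = -1·√(1/4π) = -0.28209479

-0.282095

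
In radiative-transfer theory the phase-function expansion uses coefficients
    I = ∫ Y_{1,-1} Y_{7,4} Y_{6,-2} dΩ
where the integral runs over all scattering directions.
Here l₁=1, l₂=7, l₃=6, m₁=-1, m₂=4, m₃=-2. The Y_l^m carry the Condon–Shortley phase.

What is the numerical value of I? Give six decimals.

Σmᵢ = 1 ≠ 0, so the φ-integral vanishes; I = 0

0.000000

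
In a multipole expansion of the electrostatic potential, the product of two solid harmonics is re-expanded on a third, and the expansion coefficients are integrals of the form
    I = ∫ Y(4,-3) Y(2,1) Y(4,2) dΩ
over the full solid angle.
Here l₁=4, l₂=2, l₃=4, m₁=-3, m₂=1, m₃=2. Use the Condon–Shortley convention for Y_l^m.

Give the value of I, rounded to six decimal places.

Checks pass: Σm=0; 10 even; l₃=4∈[2,6].
(2·4+1)(2·2+1)(2·4+1) = 405
Δ: 2! 6! 2! / 11! → 1/13860
sum: t=0:+1/192 t=1:−1/36 t=2:+1/192 = -5/288
3j²(4 2 4; 0 0 0) = Δ·Π!·Σ² = 20/693  (sign -1)
sum: t=1:−1/1440 t=2:+1/240 = 1/288
3j²(4 2 4; -3 1 2) = Δ·Π!·Σ² = 5/132  (sign +1)
combine: 4πI² = 405·20/693·5/132 = 375/847
take √, sign -1: I = -0.18770204

-0.187702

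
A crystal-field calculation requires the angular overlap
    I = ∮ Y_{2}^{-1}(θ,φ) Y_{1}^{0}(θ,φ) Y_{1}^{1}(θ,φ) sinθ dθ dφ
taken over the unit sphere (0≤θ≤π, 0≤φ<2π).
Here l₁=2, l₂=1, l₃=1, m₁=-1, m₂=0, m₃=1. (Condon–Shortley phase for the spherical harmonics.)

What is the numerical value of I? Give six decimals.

-0.218510

Checks pass: Σm=0; 4 even; l₃=1∈[1,3].
(2·2+1)(2·1+1)(2·1+1) = 45
Δ: 2! 2! 0! / 5! → 1/30
sum: t=1:−1/1 = -1/1
3j²(2 1 1; 0 0 0) = Δ·Π!·Σ² = 2/15  (sign +1)
sum: t=1:−1/2 = -1/2
3j²(2 1 1; -1 0 1) = Δ·Π!·Σ² = 1/10  (sign -1)
combine: 4πI² = 45·2/15·1/10 = 3/5
take √, sign -1: I = -0.21850969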